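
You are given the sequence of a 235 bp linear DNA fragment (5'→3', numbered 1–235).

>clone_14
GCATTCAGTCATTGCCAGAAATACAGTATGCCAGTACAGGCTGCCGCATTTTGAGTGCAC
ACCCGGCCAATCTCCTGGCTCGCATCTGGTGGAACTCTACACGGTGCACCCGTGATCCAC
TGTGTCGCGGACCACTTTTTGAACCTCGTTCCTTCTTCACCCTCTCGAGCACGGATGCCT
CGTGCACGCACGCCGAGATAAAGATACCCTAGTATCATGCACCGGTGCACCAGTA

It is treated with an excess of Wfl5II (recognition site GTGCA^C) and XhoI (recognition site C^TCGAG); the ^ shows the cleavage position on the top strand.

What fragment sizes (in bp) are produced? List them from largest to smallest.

Wfl5II sites (GTGCAC) start at positions 55, 104, 182, 225.
Wfl5II cuts after base 5 of each site (before the last base), so after positions 59, 108, 186, 229.
The XhoI site (CTCGAG) starts at position 164.
XhoI cuts after the first base of each site, so after position 164.
Combined cut positions: 59, 108, 164, 186, 229.
Linear molecule, 5 cuts → 6 fragments:
  1–59 → 59 bp
  60–108 → 49 bp
  109–164 → 56 bp
  165–186 → 22 bp
  187–229 → 43 bp
  230–235 → 6 bp
Sorted largest to smallest: 59, 56, 49, 43, 22, 6 bp.

59, 56, 49, 43, 22, 6 bp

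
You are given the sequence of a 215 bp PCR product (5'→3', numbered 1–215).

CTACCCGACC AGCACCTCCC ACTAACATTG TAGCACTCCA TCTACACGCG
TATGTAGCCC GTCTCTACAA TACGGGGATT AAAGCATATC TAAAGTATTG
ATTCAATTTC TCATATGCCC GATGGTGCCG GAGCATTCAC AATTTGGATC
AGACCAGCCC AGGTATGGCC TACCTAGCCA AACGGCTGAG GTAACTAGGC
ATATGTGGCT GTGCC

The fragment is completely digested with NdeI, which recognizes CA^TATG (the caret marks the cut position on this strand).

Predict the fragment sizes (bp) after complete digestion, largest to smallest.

113, 88, 14 bp

NdeI sites (CATATG) start at positions 112, 200.
NdeI cuts after base 2 of each site, so after positions 113, 201.
Linear molecule, 2 cuts → 3 fragments:
  1–113 → 113 bp
  114–201 → 88 bp
  202–215 → 14 bp
Sorted largest to smallest: 113, 88, 14 bp.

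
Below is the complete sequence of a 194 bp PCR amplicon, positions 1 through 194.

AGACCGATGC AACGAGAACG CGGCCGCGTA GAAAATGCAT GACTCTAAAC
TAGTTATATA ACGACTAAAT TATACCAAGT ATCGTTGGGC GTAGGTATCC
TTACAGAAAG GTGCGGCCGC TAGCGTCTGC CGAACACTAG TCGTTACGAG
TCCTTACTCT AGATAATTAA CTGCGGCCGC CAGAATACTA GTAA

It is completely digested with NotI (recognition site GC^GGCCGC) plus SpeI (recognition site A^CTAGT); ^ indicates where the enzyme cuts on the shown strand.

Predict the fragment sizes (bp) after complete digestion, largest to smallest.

NotI sites (GCGGCCGC) start at positions 20, 113, 173.
NotI cuts after base 2 of each site, so after positions 21, 114, 174.
SpeI sites (ACTAGT) start at positions 49, 136, 187.
SpeI cuts after the first base of each site, so after positions 49, 136, 187.
Combined cut positions: 21, 49, 114, 136, 174, 187.
Linear molecule, 6 cuts → 7 fragments:
  1–21 → 21 bp
  22–49 → 28 bp
  50–114 → 65 bp
  115–136 → 22 bp
  137–174 → 38 bp
  175–187 → 13 bp
  188–194 → 7 bp
Sorted largest to smallest: 65, 38, 28, 22, 21, 13, 7 bp.

65, 38, 28, 22, 21, 13, 7 bp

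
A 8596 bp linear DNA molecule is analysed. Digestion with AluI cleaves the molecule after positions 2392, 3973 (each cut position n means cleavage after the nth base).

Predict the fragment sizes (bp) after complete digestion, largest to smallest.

Linear molecule, 2 cuts → 3 fragments:
  2392 − 0 = 2392 bp
  3973 − 2392 = 1581 bp
  8596 − 3973 = 4623 bp
Sorted largest to smallest: 4623, 2392, 1581 bp.

4623, 2392, 1581 bp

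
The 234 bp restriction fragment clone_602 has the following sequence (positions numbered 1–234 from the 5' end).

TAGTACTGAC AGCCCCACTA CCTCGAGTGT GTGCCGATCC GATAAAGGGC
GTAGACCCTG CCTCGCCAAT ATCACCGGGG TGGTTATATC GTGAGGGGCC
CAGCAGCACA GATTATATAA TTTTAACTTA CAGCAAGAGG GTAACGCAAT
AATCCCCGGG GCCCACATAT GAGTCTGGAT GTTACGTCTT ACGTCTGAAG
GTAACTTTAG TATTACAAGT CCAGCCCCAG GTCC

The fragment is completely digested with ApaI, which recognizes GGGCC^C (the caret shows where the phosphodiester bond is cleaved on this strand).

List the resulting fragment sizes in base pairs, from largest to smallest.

100, 71, 63 bp

ApaI sites (GGGCCC) start at positions 96, 159.
ApaI cuts after base 5 of each site (before the last base), so after positions 100, 163.
Linear molecule, 2 cuts → 3 fragments:
  1–100 → 100 bp
  101–163 → 63 bp
  164–234 → 71 bp
Sorted largest to smallest: 100, 71, 63 bp.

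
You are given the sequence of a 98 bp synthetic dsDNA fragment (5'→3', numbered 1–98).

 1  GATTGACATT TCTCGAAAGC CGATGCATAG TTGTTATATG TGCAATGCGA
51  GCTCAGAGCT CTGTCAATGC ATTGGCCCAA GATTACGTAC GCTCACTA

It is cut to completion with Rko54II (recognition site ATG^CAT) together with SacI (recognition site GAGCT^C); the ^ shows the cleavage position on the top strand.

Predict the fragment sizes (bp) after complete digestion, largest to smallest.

Rko54II sites (ATGCAT) start at positions 23, 67.
Rko54II cuts after base 3 of each site, so after positions 25, 69.
SacI sites (GAGCTC) start at positions 49, 56.
SacI cuts after base 5 of each site (before the last base), so after positions 53, 60.
Combined cut positions: 25, 53, 60, 69.
Linear molecule, 4 cuts → 5 fragments:
  1–25 → 25 bp
  26–53 → 28 bp
  54–60 → 7 bp
  61–69 → 9 bp
  70–98 → 29 bp
Sorted largest to smallest: 29, 28, 25, 9, 7 bp.

29, 28, 25, 9, 7 bp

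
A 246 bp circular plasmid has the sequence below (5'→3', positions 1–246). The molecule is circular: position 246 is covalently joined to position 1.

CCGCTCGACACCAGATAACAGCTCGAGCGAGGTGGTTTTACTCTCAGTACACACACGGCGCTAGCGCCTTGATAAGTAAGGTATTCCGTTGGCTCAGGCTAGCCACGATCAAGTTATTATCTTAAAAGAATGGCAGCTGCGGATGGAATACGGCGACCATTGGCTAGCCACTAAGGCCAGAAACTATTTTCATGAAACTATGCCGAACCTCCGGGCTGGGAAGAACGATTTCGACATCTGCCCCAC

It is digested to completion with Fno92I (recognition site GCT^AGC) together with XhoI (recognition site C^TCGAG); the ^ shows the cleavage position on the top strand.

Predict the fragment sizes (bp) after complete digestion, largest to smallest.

Fno92I sites (GCTAGC) start at positions 60, 98, 163.
Fno92I cuts after base 3 of each site, so after positions 62, 100, 165.
The XhoI site (CTCGAG) starts at position 22.
XhoI cuts after the first base of each site, so after position 22.
Combined cut positions: 22, 62, 100, 165.
Circular molecule, 4 cuts → 4 fragments:
  23–62 → 40 bp
  63–100 → 38 bp
  101–165 → 65 bp
  166–246 then 1–22 → 81 + 22 = 103 bp
Sorted largest to smallest: 103, 65, 40, 38 bp.

103, 65, 40, 38 bp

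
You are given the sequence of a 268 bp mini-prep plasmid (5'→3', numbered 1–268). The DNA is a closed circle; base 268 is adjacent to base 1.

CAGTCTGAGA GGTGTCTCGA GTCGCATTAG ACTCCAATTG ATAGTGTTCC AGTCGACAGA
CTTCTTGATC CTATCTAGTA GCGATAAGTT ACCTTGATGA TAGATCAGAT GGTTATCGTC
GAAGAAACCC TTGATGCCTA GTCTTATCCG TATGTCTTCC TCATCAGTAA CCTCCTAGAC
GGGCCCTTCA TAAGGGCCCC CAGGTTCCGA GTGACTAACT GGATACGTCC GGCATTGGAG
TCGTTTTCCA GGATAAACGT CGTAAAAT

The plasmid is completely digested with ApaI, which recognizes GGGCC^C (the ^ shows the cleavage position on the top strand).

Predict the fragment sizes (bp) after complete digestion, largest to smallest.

255, 13 bp

ApaI sites (GGGCCC) start at positions 181, 194.
ApaI cuts after base 5 of each site (before the last base), so after positions 185, 198.
Circular molecule, 2 cuts → 2 fragments:
  186–198 → 13 bp
  199–268 then 1–185 → 70 + 185 = 255 bp
Sorted largest to smallest: 255, 13 bp.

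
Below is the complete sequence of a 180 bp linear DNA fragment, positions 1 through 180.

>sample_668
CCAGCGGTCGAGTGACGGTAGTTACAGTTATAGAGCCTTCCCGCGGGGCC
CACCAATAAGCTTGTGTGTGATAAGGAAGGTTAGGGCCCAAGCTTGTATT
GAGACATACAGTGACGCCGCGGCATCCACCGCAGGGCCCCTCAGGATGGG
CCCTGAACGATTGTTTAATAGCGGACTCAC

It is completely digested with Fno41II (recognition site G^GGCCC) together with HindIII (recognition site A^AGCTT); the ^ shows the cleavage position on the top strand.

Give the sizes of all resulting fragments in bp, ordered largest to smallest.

Fno41II sites (GGGCCC) start at positions 46, 84, 134, 148.
Fno41II cuts after the first base of each site, so after positions 46, 84, 134, 148.
HindIII sites (AAGCTT) start at positions 58, 90.
HindIII cuts after the first base of each site, so after positions 58, 90.
Combined cut positions: 46, 58, 84, 90, 134, 148.
Linear molecule, 6 cuts → 7 fragments:
  1–46 → 46 bp
  47–58 → 12 bp
  59–84 → 26 bp
  85–90 → 6 bp
  91–134 → 44 bp
  135–148 → 14 bp
  149–180 → 32 bp
Sorted largest to smallest: 46, 44, 32, 26, 14, 12, 6 bp.

46, 44, 32, 26, 14, 12, 6 bp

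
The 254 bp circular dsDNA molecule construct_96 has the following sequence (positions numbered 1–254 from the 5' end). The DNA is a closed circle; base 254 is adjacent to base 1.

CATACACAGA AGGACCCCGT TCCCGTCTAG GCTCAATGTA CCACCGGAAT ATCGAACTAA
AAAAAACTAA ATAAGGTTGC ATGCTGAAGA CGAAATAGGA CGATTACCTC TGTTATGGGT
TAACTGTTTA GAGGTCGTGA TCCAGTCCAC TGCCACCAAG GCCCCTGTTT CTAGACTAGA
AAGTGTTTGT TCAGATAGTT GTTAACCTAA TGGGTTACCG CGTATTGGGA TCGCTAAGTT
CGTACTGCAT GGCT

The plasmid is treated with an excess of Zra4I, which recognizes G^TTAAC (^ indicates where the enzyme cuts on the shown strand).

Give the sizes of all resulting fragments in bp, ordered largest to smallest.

172, 82 bp

Zra4I sites (GTTAAC) start at positions 119, 201.
Zra4I cuts after the first base of each site, so after positions 119, 201.
Circular molecule, 2 cuts → 2 fragments:
  120–201 → 82 bp
  202–254 then 1–119 → 53 + 119 = 172 bp
Sorted largest to smallest: 172, 82 bp.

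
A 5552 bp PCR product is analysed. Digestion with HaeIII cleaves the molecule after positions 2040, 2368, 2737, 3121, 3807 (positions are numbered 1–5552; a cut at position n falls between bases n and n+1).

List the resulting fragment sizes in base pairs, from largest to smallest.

Linear molecule, 5 cuts → 6 fragments:
  2040 − 0 = 2040 bp
  2368 − 2040 = 328 bp
  2737 − 2368 = 369 bp
  3121 − 2737 = 384 bp
  3807 − 3121 = 686 bp
  5552 − 3807 = 1745 bp
Sorted largest to smallest: 2040, 1745, 686, 384, 369, 328 bp.

2040, 1745, 686, 384, 369, 328 bp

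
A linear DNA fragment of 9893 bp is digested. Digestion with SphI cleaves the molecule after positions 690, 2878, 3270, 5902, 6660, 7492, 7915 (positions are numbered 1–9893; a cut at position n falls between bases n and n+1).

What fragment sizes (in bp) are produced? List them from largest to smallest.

Linear molecule, 7 cuts → 8 fragments:
  690 − 0 = 690 bp
  2878 − 690 = 2188 bp
  3270 − 2878 = 392 bp
  5902 − 3270 = 2632 bp
  6660 − 5902 = 758 bp
  7492 − 6660 = 832 bp
  7915 − 7492 = 423 bp
  9893 − 7915 = 1978 bp
Sorted largest to smallest: 2632, 2188, 1978, 832, 758, 690, 423, 392 bp.

2632, 2188, 1978, 832, 758, 690, 423, 392 bp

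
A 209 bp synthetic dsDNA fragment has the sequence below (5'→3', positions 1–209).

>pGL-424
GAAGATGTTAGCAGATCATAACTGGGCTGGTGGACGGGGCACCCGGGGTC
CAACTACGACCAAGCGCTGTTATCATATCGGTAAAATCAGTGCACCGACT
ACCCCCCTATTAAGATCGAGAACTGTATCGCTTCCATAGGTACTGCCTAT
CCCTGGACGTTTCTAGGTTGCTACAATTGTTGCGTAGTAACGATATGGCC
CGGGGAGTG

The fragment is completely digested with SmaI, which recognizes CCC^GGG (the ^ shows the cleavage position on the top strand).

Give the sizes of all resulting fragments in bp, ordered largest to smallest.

SmaI sites (CCCGGG) start at positions 42, 199.
SmaI cuts after base 3 of each site, so after positions 44, 201.
Linear molecule, 2 cuts → 3 fragments:
  1–44 → 44 bp
  45–201 → 157 bp
  202–209 → 8 bp
Sorted largest to smallest: 157, 44, 8 bp.

157, 44, 8 bp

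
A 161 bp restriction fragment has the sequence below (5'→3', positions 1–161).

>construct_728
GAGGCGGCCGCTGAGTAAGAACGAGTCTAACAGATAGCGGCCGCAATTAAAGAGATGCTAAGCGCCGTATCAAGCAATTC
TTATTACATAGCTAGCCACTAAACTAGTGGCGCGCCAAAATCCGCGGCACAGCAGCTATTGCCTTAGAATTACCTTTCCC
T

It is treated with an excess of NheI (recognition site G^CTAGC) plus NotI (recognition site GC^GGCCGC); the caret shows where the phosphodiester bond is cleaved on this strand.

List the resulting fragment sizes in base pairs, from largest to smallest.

70, 53, 33, 5 bp

The NheI site (GCTAGC) starts at position 91.
NheI cuts after the first base of each site, so after position 91.
NotI sites (GCGGCCGC) start at positions 4, 37.
NotI cuts after base 2 of each site, so after positions 5, 38.
Combined cut positions: 5, 38, 91.
Linear molecule, 3 cuts → 4 fragments:
  1–5 → 5 bp
  6–38 → 33 bp
  39–91 → 53 bp
  92–161 → 70 bp
Sorted largest to smallest: 70, 53, 33, 5 bp.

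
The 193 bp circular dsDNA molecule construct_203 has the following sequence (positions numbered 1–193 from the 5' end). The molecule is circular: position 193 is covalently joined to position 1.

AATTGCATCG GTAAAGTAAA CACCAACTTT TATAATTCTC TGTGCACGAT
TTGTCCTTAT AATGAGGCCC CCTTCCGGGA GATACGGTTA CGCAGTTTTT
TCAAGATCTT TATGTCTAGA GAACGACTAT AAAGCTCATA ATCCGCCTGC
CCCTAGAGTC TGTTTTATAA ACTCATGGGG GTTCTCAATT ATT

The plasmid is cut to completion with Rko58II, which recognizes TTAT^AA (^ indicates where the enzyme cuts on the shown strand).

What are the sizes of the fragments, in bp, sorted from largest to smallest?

Rko58II sites (TTATAA) start at positions 30, 57, 165.
Rko58II cuts after base 4 of each site, so after positions 33, 60, 168.
Circular molecule, 3 cuts → 3 fragments:
  34–60 → 27 bp
  61–168 → 108 bp
  169–193 then 1–33 → 25 + 33 = 58 bp
Sorted largest to smallest: 108, 58, 27 bp.

108, 58, 27 bp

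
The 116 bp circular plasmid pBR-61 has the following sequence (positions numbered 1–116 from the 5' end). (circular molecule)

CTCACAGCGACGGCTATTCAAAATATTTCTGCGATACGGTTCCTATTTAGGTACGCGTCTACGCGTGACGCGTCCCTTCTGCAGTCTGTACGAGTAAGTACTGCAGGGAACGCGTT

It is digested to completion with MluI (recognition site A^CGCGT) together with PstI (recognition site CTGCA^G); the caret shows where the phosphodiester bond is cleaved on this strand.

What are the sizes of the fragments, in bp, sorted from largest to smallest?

59, 22, 15, 8, 7, 5 bp

MluI sites (ACGCGT) start at positions 53, 61, 68, 110.
MluI cuts after the first base of each site, so after positions 53, 61, 68, 110.
PstI sites (CTGCAG) start at positions 79, 101.
PstI cuts after base 5 of each site (before the last base), so after positions 83, 105.
Combined cut positions: 53, 61, 68, 83, 105, 110.
Circular molecule, 6 cuts → 6 fragments:
  54–61 → 8 bp
  62–68 → 7 bp
  69–83 → 15 bp
  84–105 → 22 bp
  106–110 → 5 bp
  111–116 then 1–53 → 6 + 53 = 59 bp
Sorted largest to smallest: 59, 22, 15, 8, 7, 5 bp.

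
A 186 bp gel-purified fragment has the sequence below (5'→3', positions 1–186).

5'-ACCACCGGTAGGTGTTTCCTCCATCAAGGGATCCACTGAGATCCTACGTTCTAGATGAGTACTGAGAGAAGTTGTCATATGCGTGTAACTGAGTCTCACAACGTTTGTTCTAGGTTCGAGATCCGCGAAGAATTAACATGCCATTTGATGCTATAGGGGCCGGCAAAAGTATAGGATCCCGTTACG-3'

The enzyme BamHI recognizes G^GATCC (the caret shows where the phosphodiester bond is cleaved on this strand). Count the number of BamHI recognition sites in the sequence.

2

GGATCC occurs starting at positions 29, 174.
BamHI cuts at 2 sites.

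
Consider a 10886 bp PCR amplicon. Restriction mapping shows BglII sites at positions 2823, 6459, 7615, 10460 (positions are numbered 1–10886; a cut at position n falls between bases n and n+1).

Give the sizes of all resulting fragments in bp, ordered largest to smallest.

3636, 2845, 2823, 1156, 426 bp

Linear molecule, 4 cuts → 5 fragments:
  2823 − 0 = 2823 bp
  6459 − 2823 = 3636 bp
  7615 − 6459 = 1156 bp
  10460 − 7615 = 2845 bp
  10886 − 10460 = 426 bp
Sorted largest to smallest: 3636, 2845, 2823, 1156, 426 bp.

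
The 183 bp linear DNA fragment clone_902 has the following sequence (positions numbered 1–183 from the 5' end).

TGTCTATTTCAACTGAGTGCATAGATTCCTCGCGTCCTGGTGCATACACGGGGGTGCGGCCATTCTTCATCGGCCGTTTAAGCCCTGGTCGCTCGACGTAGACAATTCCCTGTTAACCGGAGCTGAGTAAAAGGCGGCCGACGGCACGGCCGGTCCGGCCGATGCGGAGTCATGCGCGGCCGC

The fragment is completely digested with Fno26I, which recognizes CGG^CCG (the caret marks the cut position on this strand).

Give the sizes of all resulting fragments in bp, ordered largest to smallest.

Fno26I sites (CGGCCG) start at positions 71, 135, 147, 156, 177.
Fno26I cuts after base 3 of each site, so after positions 73, 137, 149, 158, 179.
Linear molecule, 5 cuts → 6 fragments:
  1–73 → 73 bp
  74–137 → 64 bp
  138–149 → 12 bp
  150–158 → 9 bp
  159–179 → 21 bp
  180–183 → 4 bp
Sorted largest to smallest: 73, 64, 21, 12, 9, 4 bp.

73, 64, 21, 12, 9, 4 bp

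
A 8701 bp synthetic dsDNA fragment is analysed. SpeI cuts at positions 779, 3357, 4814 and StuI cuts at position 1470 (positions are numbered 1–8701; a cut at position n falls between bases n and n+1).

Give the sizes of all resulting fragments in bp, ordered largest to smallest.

Combined cut positions (sorted): 779, 1470, 3357, 4814.
Linear molecule, 4 cuts → 5 fragments:
  779 − 0 = 779 bp
  1470 − 779 = 691 bp
  3357 − 1470 = 1887 bp
  4814 − 3357 = 1457 bp
  8701 − 4814 = 3887 bp
Sorted largest to smallest: 3887, 1887, 1457, 779, 691 bp.

3887, 1887, 1457, 779, 691 bp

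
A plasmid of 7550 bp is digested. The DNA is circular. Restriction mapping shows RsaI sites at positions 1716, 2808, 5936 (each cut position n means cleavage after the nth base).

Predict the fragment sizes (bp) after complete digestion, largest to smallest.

3330, 3128, 1092 bp

Circular molecule, 3 cuts → 3 fragments:
  2808 − 1716 = 1092 bp
  5936 − 2808 = 3128 bp
  wrap: 7550 − 5936 + 1716 = 3330 bp
Sorted largest to smallest: 3330, 3128, 1092 bp.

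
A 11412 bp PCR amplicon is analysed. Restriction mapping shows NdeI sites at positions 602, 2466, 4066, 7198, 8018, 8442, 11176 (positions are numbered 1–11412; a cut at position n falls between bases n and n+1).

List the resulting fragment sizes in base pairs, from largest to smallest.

3132, 2734, 1864, 1600, 820, 602, 424, 236 bp

Linear molecule, 7 cuts → 8 fragments:
  602 − 0 = 602 bp
  2466 − 602 = 1864 bp
  4066 − 2466 = 1600 bp
  7198 − 4066 = 3132 bp
  8018 − 7198 = 820 bp
  8442 − 8018 = 424 bp
  11176 − 8442 = 2734 bp
  11412 − 11176 = 236 bp
Sorted largest to smallest: 3132, 2734, 1864, 1600, 820, 602, 424, 236 bp.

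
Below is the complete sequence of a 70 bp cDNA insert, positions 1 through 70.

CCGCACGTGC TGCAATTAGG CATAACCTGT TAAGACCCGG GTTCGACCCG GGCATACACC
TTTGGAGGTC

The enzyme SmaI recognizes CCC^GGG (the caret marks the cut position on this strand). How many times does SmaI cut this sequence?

2

CCCGGG occurs starting at positions 36, 47.
SmaI cuts at 2 sites.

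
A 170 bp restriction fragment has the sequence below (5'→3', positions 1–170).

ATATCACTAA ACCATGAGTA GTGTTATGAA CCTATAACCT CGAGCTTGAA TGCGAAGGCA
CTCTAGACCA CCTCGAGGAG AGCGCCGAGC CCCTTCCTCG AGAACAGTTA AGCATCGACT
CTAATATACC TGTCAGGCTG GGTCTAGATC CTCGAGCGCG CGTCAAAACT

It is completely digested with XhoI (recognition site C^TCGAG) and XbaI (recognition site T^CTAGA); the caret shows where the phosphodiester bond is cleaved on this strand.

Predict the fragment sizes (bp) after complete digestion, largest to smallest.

XhoI sites (CTCGAG) start at positions 39, 72, 97, 151.
XhoI cuts after the first base of each site, so after positions 39, 72, 97, 151.
XbaI sites (TCTAGA) start at positions 62, 143.
XbaI cuts after the first base of each site, so after positions 62, 143.
Combined cut positions: 39, 62, 72, 97, 143, 151.
Linear molecule, 6 cuts → 7 fragments:
  1–39 → 39 bp
  40–62 → 23 bp
  63–72 → 10 bp
  73–97 → 25 bp
  98–143 → 46 bp
  144–151 → 8 bp
  152–170 → 19 bp
Sorted largest to smallest: 46, 39, 25, 23, 19, 10, 8 bp.

46, 39, 25, 23, 19, 10, 8 bp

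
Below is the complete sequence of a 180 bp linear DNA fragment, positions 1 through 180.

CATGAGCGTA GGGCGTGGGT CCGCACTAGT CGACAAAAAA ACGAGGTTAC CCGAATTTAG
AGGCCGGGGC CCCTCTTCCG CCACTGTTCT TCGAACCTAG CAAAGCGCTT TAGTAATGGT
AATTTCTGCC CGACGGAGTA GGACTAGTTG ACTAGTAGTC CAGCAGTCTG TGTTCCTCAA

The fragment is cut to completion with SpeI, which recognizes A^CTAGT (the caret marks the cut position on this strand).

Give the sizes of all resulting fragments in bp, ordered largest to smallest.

SpeI sites (ACTAGT) start at positions 25, 143, 151.
SpeI cuts after the first base of each site, so after positions 25, 143, 151.
Linear molecule, 3 cuts → 4 fragments:
  1–25 → 25 bp
  26–143 → 118 bp
  144–151 → 8 bp
  152–180 → 29 bp
Sorted largest to smallest: 118, 29, 25, 8 bp.

118, 29, 25, 8 bp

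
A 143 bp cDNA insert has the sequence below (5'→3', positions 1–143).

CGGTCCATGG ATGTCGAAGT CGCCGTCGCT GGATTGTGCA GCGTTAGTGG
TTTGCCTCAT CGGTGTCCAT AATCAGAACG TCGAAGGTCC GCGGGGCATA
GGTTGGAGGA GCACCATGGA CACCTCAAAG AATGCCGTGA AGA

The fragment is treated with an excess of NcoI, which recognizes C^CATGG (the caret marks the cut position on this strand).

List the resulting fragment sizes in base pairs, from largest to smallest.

NcoI sites (CCATGG) start at positions 5, 114.
NcoI cuts after the first base of each site, so after positions 5, 114.
Linear molecule, 2 cuts → 3 fragments:
  1–5 → 5 bp
  6–114 → 109 bp
  115–143 → 29 bp
Sorted largest to smallest: 109, 29, 5 bp.

109, 29, 5 bp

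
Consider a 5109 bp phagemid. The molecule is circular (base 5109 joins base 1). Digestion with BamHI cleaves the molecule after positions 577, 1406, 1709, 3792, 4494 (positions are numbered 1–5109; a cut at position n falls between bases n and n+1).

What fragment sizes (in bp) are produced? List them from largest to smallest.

Circular molecule, 5 cuts → 5 fragments:
  1406 − 577 = 829 bp
  1709 − 1406 = 303 bp
  3792 − 1709 = 2083 bp
  4494 − 3792 = 702 bp
  wrap: 5109 − 4494 + 577 = 1192 bp
Sorted largest to smallest: 2083, 1192, 829, 702, 303 bp.

2083, 1192, 829, 702, 303 bp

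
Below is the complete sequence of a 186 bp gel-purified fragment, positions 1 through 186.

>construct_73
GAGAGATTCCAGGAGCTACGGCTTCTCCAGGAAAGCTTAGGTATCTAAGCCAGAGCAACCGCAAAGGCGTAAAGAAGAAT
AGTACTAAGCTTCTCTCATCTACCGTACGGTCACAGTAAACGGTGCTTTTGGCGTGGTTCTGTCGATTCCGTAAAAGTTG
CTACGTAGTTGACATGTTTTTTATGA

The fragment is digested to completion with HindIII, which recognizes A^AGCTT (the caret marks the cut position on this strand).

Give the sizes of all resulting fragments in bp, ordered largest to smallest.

99, 54, 33 bp

HindIII sites (AAGCTT) start at positions 33, 87.
HindIII cuts after the first base of each site, so after positions 33, 87.
Linear molecule, 2 cuts → 3 fragments:
  1–33 → 33 bp
  34–87 → 54 bp
  88–186 → 99 bp
Sorted largest to smallest: 99, 54, 33 bp.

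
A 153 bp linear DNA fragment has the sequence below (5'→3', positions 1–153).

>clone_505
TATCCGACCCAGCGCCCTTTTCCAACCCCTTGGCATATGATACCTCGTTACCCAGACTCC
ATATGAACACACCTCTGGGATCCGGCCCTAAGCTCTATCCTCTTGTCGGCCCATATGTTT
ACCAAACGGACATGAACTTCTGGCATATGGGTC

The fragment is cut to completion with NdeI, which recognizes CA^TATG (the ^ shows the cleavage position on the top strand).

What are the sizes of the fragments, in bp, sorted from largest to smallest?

NdeI sites (CATATG) start at positions 34, 60, 112, 144.
NdeI cuts after base 2 of each site, so after positions 35, 61, 113, 145.
Linear molecule, 4 cuts → 5 fragments:
  1–35 → 35 bp
  36–61 → 26 bp
  62–113 → 52 bp
  114–145 → 32 bp
  146–153 → 8 bp
Sorted largest to smallest: 52, 35, 32, 26, 8 bp.

52, 35, 32, 26, 8 bp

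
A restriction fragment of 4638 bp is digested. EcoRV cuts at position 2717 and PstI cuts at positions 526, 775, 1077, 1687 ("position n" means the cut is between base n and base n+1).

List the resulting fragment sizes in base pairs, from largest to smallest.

Combined cut positions (sorted): 526, 775, 1077, 1687, 2717.
Linear molecule, 5 cuts → 6 fragments:
  526 − 0 = 526 bp
  775 − 526 = 249 bp
  1077 − 775 = 302 bp
  1687 − 1077 = 610 bp
  2717 − 1687 = 1030 bp
  4638 − 2717 = 1921 bp
Sorted largest to smallest: 1921, 1030, 610, 526, 302, 249 bp.

1921, 1030, 610, 526, 302, 249 bp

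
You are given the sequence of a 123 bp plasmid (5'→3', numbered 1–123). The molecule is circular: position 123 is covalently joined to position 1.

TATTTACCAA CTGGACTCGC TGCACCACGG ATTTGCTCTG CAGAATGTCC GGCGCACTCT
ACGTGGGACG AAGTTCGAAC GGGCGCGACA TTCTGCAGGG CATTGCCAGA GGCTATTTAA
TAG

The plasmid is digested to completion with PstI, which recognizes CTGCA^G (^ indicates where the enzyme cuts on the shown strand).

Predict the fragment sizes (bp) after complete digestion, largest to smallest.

68, 55 bp

PstI sites (CTGCAG) start at positions 38, 93.
PstI cuts after base 5 of each site (before the last base), so after positions 42, 97.
Circular molecule, 2 cuts → 2 fragments:
  43–97 → 55 bp
  98–123 then 1–42 → 26 + 42 = 68 bp
Sorted largest to smallest: 68, 55 bp.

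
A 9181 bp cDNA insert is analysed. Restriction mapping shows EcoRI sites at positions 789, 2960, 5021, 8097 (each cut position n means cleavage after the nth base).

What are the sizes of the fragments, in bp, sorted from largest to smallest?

Linear molecule, 4 cuts → 5 fragments:
  789 − 0 = 789 bp
  2960 − 789 = 2171 bp
  5021 − 2960 = 2061 bp
  8097 − 5021 = 3076 bp
  9181 − 8097 = 1084 bp
Sorted largest to smallest: 3076, 2171, 2061, 1084, 789 bp.

3076, 2171, 2061, 1084, 789 bp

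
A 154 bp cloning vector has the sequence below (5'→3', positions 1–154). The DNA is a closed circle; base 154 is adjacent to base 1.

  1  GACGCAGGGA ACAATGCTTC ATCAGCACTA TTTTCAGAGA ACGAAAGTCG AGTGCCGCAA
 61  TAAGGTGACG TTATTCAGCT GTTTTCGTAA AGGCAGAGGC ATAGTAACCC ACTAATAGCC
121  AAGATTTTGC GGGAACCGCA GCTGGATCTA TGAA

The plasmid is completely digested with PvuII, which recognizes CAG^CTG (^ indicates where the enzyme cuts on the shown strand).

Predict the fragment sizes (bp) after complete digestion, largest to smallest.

PvuII sites (CAGCTG) start at positions 76, 139.
PvuII cuts after base 3 of each site, so after positions 78, 141.
Circular molecule, 2 cuts → 2 fragments:
  79–141 → 63 bp
  142–154 then 1–78 → 13 + 78 = 91 bp
Sorted largest to smallest: 91, 63 bp.

91, 63 bp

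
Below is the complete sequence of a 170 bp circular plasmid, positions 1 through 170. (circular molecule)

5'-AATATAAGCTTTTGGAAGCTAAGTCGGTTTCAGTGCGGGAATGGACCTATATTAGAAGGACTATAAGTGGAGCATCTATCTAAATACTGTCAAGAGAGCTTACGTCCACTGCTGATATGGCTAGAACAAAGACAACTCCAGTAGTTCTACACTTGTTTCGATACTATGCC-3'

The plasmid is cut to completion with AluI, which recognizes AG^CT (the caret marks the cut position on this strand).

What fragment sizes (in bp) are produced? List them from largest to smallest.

AluI sites (AGCT) start at positions 7, 17, 97.
AluI cuts after base 2 of each site, so after positions 8, 18, 98.
Circular molecule, 3 cuts → 3 fragments:
  9–18 → 10 bp
  19–98 → 80 bp
  99–170 then 1–8 → 72 + 8 = 80 bp
Sorted largest to smallest: 80, 80, 10 bp.

80, 80, 10 bp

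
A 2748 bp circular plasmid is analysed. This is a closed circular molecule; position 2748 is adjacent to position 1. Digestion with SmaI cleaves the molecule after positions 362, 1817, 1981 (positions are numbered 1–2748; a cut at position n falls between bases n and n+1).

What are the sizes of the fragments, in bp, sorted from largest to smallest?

Circular molecule, 3 cuts → 3 fragments:
  1817 − 362 = 1455 bp
  1981 − 1817 = 164 bp
  wrap: 2748 − 1981 + 362 = 1129 bp
Sorted largest to smallest: 1455, 1129, 164 bp.

1455, 1129, 164 bp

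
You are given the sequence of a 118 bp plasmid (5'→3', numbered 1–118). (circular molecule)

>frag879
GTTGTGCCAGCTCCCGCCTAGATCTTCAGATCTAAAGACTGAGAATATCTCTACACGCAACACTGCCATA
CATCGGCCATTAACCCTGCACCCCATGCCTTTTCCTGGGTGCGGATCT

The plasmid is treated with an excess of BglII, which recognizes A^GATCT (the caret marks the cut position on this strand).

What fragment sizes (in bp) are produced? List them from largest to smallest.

110, 8 bp

BglII sites (AGATCT) start at positions 20, 28.
BglII cuts after the first base of each site, so after positions 20, 28.
Circular molecule, 2 cuts → 2 fragments:
  21–28 → 8 bp
  29–118 then 1–20 → 90 + 20 = 110 bp
Sorted largest to smallest: 110, 8 bp.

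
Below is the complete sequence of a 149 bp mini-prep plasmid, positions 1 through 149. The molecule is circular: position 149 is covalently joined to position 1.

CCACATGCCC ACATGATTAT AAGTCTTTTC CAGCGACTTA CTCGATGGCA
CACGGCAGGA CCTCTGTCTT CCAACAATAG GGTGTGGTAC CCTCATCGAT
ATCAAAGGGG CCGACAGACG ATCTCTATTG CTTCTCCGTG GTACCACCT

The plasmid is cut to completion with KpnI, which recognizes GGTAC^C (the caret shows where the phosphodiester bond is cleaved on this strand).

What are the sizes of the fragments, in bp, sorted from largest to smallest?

KpnI sites (GGTACC) start at positions 86, 140.
KpnI cuts after base 5 of each site (before the last base), so after positions 90, 144.
Circular molecule, 2 cuts → 2 fragments:
  91–144 → 54 bp
  145–149 then 1–90 → 5 + 90 = 95 bp
Sorted largest to smallest: 95, 54 bp.

95, 54 bp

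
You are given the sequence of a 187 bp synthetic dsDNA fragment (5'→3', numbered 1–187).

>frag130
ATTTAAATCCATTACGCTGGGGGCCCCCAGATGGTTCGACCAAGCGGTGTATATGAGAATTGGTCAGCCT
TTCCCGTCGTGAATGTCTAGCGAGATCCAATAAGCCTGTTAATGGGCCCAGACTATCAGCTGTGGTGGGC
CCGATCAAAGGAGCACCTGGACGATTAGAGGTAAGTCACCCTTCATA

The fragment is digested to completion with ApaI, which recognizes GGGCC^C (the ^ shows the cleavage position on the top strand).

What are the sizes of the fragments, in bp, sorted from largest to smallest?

93, 46, 25, 23 bp

ApaI sites (GGGCCC) start at positions 21, 114, 137.
ApaI cuts after base 5 of each site (before the last base), so after positions 25, 118, 141.
Linear molecule, 3 cuts → 4 fragments:
  1–25 → 25 bp
  26–118 → 93 bp
  119–141 → 23 bp
  142–187 → 46 bp
Sorted largest to smallest: 93, 46, 25, 23 bp.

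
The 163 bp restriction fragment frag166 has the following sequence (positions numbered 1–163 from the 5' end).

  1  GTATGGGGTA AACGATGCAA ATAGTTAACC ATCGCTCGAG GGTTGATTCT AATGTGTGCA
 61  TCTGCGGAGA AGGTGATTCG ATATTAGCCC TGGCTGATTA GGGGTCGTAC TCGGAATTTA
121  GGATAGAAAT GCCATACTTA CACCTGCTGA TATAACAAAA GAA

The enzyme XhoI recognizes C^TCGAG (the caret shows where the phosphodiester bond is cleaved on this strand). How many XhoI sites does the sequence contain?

CTCGAG occurs starting at position 35.
XhoI cuts at 1 site.

1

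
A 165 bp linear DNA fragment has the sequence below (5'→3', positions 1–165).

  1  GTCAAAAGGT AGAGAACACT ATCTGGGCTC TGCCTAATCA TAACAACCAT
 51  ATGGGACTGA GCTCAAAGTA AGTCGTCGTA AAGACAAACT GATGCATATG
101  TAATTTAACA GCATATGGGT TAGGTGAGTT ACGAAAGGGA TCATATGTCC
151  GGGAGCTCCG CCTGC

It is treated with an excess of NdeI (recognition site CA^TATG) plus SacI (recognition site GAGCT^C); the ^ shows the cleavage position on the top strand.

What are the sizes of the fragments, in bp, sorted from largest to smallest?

49, 33, 30, 17, 14, 14, 8 bp

NdeI sites (CATATG) start at positions 48, 95, 112, 142.
NdeI cuts after base 2 of each site, so after positions 49, 96, 113, 143.
SacI sites (GAGCTC) start at positions 59, 153.
SacI cuts after base 5 of each site (before the last base), so after positions 63, 157.
Combined cut positions: 49, 63, 96, 113, 143, 157.
Linear molecule, 6 cuts → 7 fragments:
  1–49 → 49 bp
  50–63 → 14 bp
  64–96 → 33 bp
  97–113 → 17 bp
  114–143 → 30 bp
  144–157 → 14 bp
  158–165 → 8 bp
Sorted largest to smallest: 49, 33, 30, 17, 14, 14, 8 bp.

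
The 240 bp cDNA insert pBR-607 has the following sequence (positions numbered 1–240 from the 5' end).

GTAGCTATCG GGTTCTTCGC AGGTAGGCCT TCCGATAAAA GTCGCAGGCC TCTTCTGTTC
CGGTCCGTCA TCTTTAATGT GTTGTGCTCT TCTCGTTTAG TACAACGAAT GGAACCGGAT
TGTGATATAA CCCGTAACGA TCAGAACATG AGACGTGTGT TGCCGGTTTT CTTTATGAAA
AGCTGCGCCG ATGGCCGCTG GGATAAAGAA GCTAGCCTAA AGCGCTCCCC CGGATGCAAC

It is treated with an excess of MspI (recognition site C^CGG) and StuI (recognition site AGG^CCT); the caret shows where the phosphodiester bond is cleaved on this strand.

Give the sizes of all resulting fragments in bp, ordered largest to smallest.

67, 55, 48, 27, 21, 12, 10 bp

MspI sites (CCGG) start at positions 60, 115, 163, 230.
MspI cuts after the first base of each site, so after positions 60, 115, 163, 230.
StuI sites (AGGCCT) start at positions 25, 46.
StuI cuts after base 3 of each site, so after positions 27, 48.
Combined cut positions: 27, 48, 60, 115, 163, 230.
Linear molecule, 6 cuts → 7 fragments:
  1–27 → 27 bp
  28–48 → 21 bp
  49–60 → 12 bp
  61–115 → 55 bp
  116–163 → 48 bp
  164–230 → 67 bp
  231–240 → 10 bp
Sorted largest to smallest: 67, 55, 48, 27, 21, 12, 10 bp.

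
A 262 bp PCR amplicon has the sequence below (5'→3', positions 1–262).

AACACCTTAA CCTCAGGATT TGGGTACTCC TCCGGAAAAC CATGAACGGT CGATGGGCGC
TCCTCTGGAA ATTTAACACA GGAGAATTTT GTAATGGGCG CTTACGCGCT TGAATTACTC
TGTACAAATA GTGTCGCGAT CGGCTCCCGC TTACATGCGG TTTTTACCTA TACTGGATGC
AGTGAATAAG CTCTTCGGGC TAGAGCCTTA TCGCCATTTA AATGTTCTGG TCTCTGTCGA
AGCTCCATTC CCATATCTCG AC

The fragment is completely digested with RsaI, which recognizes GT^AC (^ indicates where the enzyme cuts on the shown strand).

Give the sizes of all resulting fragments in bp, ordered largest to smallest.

RsaI sites (GTAC) start at positions 24, 122.
RsaI cuts after base 2 of each site, so after positions 25, 123.
Linear molecule, 2 cuts → 3 fragments:
  1–25 → 25 bp
  26–123 → 98 bp
  124–262 → 139 bp
Sorted largest to smallest: 139, 98, 25 bp.

139, 98, 25 bp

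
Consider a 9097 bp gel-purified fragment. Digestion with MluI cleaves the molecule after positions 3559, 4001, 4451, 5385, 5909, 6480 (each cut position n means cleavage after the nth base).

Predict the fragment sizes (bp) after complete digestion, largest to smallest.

3559, 2617, 934, 571, 524, 450, 442 bp

Linear molecule, 6 cuts → 7 fragments:
  3559 − 0 = 3559 bp
  4001 − 3559 = 442 bp
  4451 − 4001 = 450 bp
  5385 − 4451 = 934 bp
  5909 − 5385 = 524 bp
  6480 − 5909 = 571 bp
  9097 − 6480 = 2617 bp
Sorted largest to smallest: 3559, 2617, 934, 571, 524, 450, 442 bp.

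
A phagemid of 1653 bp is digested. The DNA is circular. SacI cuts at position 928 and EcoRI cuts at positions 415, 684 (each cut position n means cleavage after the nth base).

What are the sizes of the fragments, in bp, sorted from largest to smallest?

Combined cut positions (sorted): 415, 684, 928.
Circular molecule, 3 cuts → 3 fragments:
  684 − 415 = 269 bp
  928 − 684 = 244 bp
  wrap: 1653 − 928 + 415 = 1140 bp
Sorted largest to smallest: 1140, 269, 244 bp.

1140, 269, 244 bp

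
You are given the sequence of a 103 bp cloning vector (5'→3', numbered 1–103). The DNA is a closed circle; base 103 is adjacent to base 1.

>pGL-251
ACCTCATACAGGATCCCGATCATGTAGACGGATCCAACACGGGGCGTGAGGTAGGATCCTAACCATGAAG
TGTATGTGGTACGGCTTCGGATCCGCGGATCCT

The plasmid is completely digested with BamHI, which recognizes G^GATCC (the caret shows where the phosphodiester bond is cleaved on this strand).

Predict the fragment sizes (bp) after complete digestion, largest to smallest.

35, 24, 19, 17, 8 bp

BamHI sites (GGATCC) start at positions 11, 30, 54, 89, 97.
BamHI cuts after the first base of each site, so after positions 11, 30, 54, 89, 97.
Circular molecule, 5 cuts → 5 fragments:
  12–30 → 19 bp
  31–54 → 24 bp
  55–89 → 35 bp
  90–97 → 8 bp
  98–103 then 1–11 → 6 + 11 = 17 bp
Sorted largest to smallest: 35, 24, 19, 17, 8 bp.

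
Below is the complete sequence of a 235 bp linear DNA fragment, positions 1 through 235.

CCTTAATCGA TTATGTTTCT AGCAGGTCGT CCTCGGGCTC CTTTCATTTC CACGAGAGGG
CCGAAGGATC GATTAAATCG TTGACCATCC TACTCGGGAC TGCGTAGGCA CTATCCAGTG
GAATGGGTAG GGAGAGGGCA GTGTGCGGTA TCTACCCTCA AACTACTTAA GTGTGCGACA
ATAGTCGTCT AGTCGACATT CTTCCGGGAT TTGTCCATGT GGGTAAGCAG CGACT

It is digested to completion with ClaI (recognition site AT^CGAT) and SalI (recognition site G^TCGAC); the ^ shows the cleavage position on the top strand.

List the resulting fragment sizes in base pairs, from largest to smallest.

123, 62, 43, 7 bp

ClaI sites (ATCGAT) start at positions 6, 68.
ClaI cuts after base 2 of each site, so after positions 7, 69.
The SalI site (GTCGAC) starts at position 192.
SalI cuts after the first base of each site, so after position 192.
Combined cut positions: 7, 69, 192.
Linear molecule, 3 cuts → 4 fragments:
  1–7 → 7 bp
  8–69 → 62 bp
  70–192 → 123 bp
  193–235 → 43 bp
Sorted largest to smallest: 123, 62, 43, 7 bp.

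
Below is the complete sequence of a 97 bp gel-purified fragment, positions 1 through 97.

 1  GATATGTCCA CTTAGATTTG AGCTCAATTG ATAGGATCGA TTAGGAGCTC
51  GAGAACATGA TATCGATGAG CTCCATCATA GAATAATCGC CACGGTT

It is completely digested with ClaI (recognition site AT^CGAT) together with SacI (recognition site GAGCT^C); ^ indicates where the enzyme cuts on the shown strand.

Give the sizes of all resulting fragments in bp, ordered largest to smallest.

ClaI sites (ATCGAT) start at positions 36, 62.
ClaI cuts after base 2 of each site, so after positions 37, 63.
SacI sites (GAGCTC) start at positions 20, 45, 68.
SacI cuts after base 5 of each site (before the last base), so after positions 24, 49, 72.
Combined cut positions: 24, 37, 49, 63, 72.
Linear molecule, 5 cuts → 6 fragments:
  1–24 → 24 bp
  25–37 → 13 bp
  38–49 → 12 bp
  50–63 → 14 bp
  64–72 → 9 bp
  73–97 → 25 bp
Sorted largest to smallest: 25, 24, 14, 13, 12, 9 bp.

25, 24, 14, 13, 12, 9 bp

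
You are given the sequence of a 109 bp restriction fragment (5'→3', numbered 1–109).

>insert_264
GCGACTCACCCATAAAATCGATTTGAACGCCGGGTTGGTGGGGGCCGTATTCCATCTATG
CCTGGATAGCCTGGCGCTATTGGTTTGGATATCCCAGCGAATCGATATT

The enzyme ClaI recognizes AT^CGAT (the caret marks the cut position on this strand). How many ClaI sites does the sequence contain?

2

ATCGAT occurs starting at positions 17, 101.
ClaI cuts at 2 sites.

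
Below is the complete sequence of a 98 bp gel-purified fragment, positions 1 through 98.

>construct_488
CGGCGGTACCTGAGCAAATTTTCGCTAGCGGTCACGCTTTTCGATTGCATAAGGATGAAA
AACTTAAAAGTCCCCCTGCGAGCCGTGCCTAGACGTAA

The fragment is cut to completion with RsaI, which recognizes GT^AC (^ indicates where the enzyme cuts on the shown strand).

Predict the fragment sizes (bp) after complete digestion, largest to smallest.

The RsaI site (GTAC) starts at position 6.
RsaI cuts after base 2 of each site, so after position 7.
Linear molecule, 1 cut → 2 fragments:
  1–7 → 7 bp
  8–98 → 91 bp
Sorted largest to smallest: 91, 7 bp.

91, 7 bp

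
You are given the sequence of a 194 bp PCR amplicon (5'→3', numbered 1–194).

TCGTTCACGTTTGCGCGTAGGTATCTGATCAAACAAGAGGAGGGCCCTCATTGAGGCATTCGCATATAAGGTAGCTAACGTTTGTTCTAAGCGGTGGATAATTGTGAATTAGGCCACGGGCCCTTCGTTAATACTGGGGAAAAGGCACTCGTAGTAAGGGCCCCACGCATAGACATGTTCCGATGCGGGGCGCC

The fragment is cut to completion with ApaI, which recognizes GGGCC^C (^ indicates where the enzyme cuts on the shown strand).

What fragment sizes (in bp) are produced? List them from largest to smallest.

ApaI sites (GGGCCC) start at positions 42, 118, 158.
ApaI cuts after base 5 of each site (before the last base), so after positions 46, 122, 162.
Linear molecule, 3 cuts → 4 fragments:
  1–46 → 46 bp
  47–122 → 76 bp
  123–162 → 40 bp
  163–194 → 32 bp
Sorted largest to smallest: 76, 46, 40, 32 bp.

76, 46, 40, 32 bp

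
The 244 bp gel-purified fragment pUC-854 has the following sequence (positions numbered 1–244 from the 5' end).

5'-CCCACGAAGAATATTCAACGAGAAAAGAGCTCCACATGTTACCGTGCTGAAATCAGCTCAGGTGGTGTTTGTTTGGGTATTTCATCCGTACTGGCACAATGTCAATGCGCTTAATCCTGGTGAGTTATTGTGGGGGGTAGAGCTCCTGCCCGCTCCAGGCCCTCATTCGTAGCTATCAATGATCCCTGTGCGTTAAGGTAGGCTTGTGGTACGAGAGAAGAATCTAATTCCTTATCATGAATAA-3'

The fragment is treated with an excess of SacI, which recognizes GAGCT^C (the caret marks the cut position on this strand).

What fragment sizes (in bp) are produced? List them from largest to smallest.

113, 100, 31 bp

SacI sites (GAGCTC) start at positions 27, 140.
SacI cuts after base 5 of each site (before the last base), so after positions 31, 144.
Linear molecule, 2 cuts → 3 fragments:
  1–31 → 31 bp
  32–144 → 113 bp
  145–244 → 100 bp
Sorted largest to smallest: 113, 100, 31 bp.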